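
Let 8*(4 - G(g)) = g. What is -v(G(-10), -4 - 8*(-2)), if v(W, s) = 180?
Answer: -180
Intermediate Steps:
G(g) = 4 - g/8
-v(G(-10), -4 - 8*(-2)) = -1*180 = -180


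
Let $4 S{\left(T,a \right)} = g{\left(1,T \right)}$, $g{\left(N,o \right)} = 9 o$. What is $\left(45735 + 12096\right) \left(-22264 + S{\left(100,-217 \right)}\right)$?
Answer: $-1274537409$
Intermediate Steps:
$S{\left(T,a \right)} = \frac{9 T}{4}$
$\left(45735 + 12096\right) \left(-22264 + S{\left(100,-217 \right)}\right) = \left(45735 + 12096\right) \left(-22264 + \frac{9}{4} \cdot 100\right) = 57831 \left(-22264 + 225\right) = 57831 \left(-22039\right) = -1274537409$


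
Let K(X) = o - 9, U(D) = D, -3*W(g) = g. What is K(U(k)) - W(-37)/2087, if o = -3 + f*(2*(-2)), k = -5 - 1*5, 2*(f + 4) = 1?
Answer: 12485/6261 ≈ 1.9941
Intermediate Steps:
f = -7/2 (f = -4 + (1/2)*1 = -4 + 1/2 = -7/2 ≈ -3.5000)
W(g) = -g/3
k = -10 (k = -5 - 5 = -10)
o = 11 (o = -3 - 7*(-2) = -3 - 7/2*(-4) = -3 + 14 = 11)
K(X) = 2 (K(X) = 11 - 9 = 2)
K(U(k)) - W(-37)/2087 = 2 - (-1/3*(-37))/2087 = 2 - 37/(3*2087) = 2 - 1*37/6261 = 2 - 37/6261 = 12485/6261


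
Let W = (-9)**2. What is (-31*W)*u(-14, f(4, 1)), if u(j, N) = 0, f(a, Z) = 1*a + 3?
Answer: 0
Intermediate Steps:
f(a, Z) = 3 + a (f(a, Z) = a + 3 = 3 + a)
W = 81
(-31*W)*u(-14, f(4, 1)) = -31*81*0 = -2511*0 = 0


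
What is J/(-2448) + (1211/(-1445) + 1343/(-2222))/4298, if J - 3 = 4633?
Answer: -117625043939/62099889390 ≈ -1.8941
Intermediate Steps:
J = 4636 (J = 3 + 4633 = 4636)
J/(-2448) + (1211/(-1445) + 1343/(-2222))/4298 = 4636/(-2448) + (1211/(-1445) + 1343/(-2222))/4298 = 4636*(-1/2448) + (1211*(-1/1445) + 1343*(-1/2222))*(1/4298) = -1159/612 + (-1211/1445 - 1343/2222)*(1/4298) = -1159/612 - 4631477/3210790*1/4298 = -1159/612 - 4631477/13799975420 = -117625043939/62099889390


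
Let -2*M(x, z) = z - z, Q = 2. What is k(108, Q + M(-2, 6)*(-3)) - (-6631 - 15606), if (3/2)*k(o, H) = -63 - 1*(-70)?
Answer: 66725/3 ≈ 22242.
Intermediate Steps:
M(x, z) = 0 (M(x, z) = -(z - z)/2 = -½*0 = 0)
k(o, H) = 14/3 (k(o, H) = 2*(-63 - 1*(-70))/3 = 2*(-63 + 70)/3 = (⅔)*7 = 14/3)
k(108, Q + M(-2, 6)*(-3)) - (-6631 - 15606) = 14/3 - (-6631 - 15606) = 14/3 - 1*(-22237) = 14/3 + 22237 = 66725/3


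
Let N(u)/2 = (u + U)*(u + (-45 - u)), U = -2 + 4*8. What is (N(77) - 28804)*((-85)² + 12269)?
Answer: -749232396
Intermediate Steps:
U = 30 (U = -2 + 32 = 30)
N(u) = -2700 - 90*u (N(u) = 2*((u + 30)*(u + (-45 - u))) = 2*((30 + u)*(-45)) = 2*(-1350 - 45*u) = -2700 - 90*u)
(N(77) - 28804)*((-85)² + 12269) = ((-2700 - 90*77) - 28804)*((-85)² + 12269) = ((-2700 - 6930) - 28804)*(7225 + 12269) = (-9630 - 28804)*19494 = -38434*19494 = -749232396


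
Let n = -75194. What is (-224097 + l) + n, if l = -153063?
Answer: -452354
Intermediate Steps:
(-224097 + l) + n = (-224097 - 153063) - 75194 = -377160 - 75194 = -452354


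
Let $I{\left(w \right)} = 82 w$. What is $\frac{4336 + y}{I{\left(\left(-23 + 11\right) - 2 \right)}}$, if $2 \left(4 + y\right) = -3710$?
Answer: $- \frac{2477}{1148} \approx -2.1577$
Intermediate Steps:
$y = -1859$ ($y = -4 + \frac{1}{2} \left(-3710\right) = -4 - 1855 = -1859$)
$\frac{4336 + y}{I{\left(\left(-23 + 11\right) - 2 \right)}} = \frac{4336 - 1859}{82 \left(\left(-23 + 11\right) - 2\right)} = \frac{2477}{82 \left(-12 - 2\right)} = \frac{2477}{82 \left(-14\right)} = \frac{2477}{-1148} = 2477 \left(- \frac{1}{1148}\right) = - \frac{2477}{1148}$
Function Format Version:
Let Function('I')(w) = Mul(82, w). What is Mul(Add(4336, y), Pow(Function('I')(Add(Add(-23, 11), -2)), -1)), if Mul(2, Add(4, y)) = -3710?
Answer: Rational(-2477, 1148) ≈ -2.1577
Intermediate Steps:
y = -1859 (y = Add(-4, Mul(Rational(1, 2), -3710)) = Add(-4, -1855) = -1859)
Mul(Add(4336, y), Pow(Function('I')(Add(Add(-23, 11), -2)), -1)) = Mul(Add(4336, -1859), Pow(Mul(82, Add(Add(-23, 11), -2)), -1)) = Mul(2477, Pow(Mul(82, Add(-12, -2)), -1)) = Mul(2477, Pow(Mul(82, -14), -1)) = Mul(2477, Pow(-1148, -1)) = Mul(2477, Rational(-1, 1148)) = Rational(-2477, 1148)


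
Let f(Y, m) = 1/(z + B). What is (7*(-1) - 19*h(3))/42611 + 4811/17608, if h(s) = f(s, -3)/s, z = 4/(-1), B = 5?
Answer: 614300243/2250883464 ≈ 0.27292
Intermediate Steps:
z = -4 (z = 4*(-1) = -4)
f(Y, m) = 1 (f(Y, m) = 1/(-4 + 5) = 1/1 = 1)
h(s) = 1/s
(7*(-1) - 19*h(3))/42611 + 4811/17608 = (7*(-1) - 19/3)/42611 + 4811/17608 = (-7 - 19*1/3)*(1/42611) + 4811*(1/17608) = (-7 - 19/3)*(1/42611) + 4811/17608 = -40/3*1/42611 + 4811/17608 = -40/127833 + 4811/17608 = 614300243/2250883464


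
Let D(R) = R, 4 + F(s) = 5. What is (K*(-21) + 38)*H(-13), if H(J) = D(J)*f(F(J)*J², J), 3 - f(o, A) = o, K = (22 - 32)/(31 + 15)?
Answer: 2112682/23 ≈ 91856.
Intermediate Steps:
K = -5/23 (K = -10/46 = -10*1/46 = -5/23 ≈ -0.21739)
F(s) = 1 (F(s) = -4 + 5 = 1)
f(o, A) = 3 - o
H(J) = J*(3 - J²)
(K*(-21) + 38)*H(-13) = (-5/23*(-21) + 38)*(-13*(3 - 1*(-13)²)) = (105/23 + 38)*(-13*(3 - 1*169)) = 979*(-13*(3 - 169))/23 = 979*(-13*(-166))/23 = (979/23)*2158 = 2112682/23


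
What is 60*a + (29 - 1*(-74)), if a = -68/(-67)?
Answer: 10981/67 ≈ 163.90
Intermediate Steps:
a = 68/67 (a = -68*(-1/67) = 68/67 ≈ 1.0149)
60*a + (29 - 1*(-74)) = 60*(68/67) + (29 - 1*(-74)) = 4080/67 + (29 + 74) = 4080/67 + 103 = 10981/67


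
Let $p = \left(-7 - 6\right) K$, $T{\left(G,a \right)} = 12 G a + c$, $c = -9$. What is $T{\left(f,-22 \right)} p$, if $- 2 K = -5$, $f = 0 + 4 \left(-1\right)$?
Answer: $- \frac{68055}{2} \approx -34028.0$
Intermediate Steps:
$f = -4$ ($f = 0 - 4 = -4$)
$K = \frac{5}{2}$ ($K = \left(- \frac{1}{2}\right) \left(-5\right) = \frac{5}{2} \approx 2.5$)
$T{\left(G,a \right)} = -9 + 12 G a$ ($T{\left(G,a \right)} = 12 G a - 9 = -9 + 12 G a$)
$p = - \frac{65}{2}$ ($p = \left(-7 - 6\right) \frac{5}{2} = \left(-13\right) \frac{5}{2} = - \frac{65}{2} \approx -32.5$)
$T{\left(f,-22 \right)} p = \left(-9 + 12 \left(-4\right) \left(-22\right)\right) \left(- \frac{65}{2}\right) = \left(-9 + 1056\right) \left(- \frac{65}{2}\right) = 1047 \left(- \frac{65}{2}\right) = - \frac{68055}{2}$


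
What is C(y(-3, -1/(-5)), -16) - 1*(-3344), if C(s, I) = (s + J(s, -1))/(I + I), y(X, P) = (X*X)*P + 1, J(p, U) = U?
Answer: 535031/160 ≈ 3343.9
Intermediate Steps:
y(X, P) = 1 + P*X² (y(X, P) = X²*P + 1 = P*X² + 1 = 1 + P*X²)
C(s, I) = (-1 + s)/(2*I) (C(s, I) = (s - 1)/(I + I) = (-1 + s)/((2*I)) = (-1 + s)*(1/(2*I)) = (-1 + s)/(2*I))
C(y(-3, -1/(-5)), -16) - 1*(-3344) = (½)*(-1 + (1 - 1/(-5)*(-3)²))/(-16) - 1*(-3344) = (½)*(-1/16)*(-1 + (1 - 1*(-⅕)*9)) + 3344 = (½)*(-1/16)*(-1 + (1 + (⅕)*9)) + 3344 = (½)*(-1/16)*(-1 + (1 + 9/5)) + 3344 = (½)*(-1/16)*(-1 + 14/5) + 3344 = (½)*(-1/16)*(9/5) + 3344 = -9/160 + 3344 = 535031/160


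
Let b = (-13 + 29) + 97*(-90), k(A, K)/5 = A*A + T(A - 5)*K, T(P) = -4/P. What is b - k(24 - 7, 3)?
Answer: -10154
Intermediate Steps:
k(A, K) = 5*A² - 20*K/(-5 + A) (k(A, K) = 5*(A*A + (-4/(A - 5))*K) = 5*(A² + (-4/(-5 + A))*K) = 5*(A² - 4*K/(-5 + A)) = 5*A² - 20*K/(-5 + A))
b = -8714 (b = 16 - 8730 = -8714)
b - k(24 - 7, 3) = -8714 - 5*(-4*3 + (24 - 7)²*(-5 + (24 - 7)))/(-5 + (24 - 7)) = -8714 - 5*(-12 + 17²*(-5 + 17))/(-5 + 17) = -8714 - 5*(-12 + 289*12)/12 = -8714 - 5*(-12 + 3468)/12 = -8714 - 5*3456/12 = -8714 - 1*1440 = -8714 - 1440 = -10154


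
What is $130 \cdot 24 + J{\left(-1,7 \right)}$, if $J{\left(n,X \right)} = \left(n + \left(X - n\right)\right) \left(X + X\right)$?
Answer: $3218$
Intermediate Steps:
$J{\left(n,X \right)} = 2 X^{2}$ ($J{\left(n,X \right)} = X 2 X = 2 X^{2}$)
$130 \cdot 24 + J{\left(-1,7 \right)} = 130 \cdot 24 + 2 \cdot 7^{2} = 3120 + 2 \cdot 49 = 3120 + 98 = 3218$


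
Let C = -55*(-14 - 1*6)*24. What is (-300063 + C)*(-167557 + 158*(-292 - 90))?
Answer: 62371355319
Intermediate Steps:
C = 26400 (C = -55*(-14 - 6)*24 = -55*(-20)*24 = 1100*24 = 26400)
(-300063 + C)*(-167557 + 158*(-292 - 90)) = (-300063 + 26400)*(-167557 + 158*(-292 - 90)) = -273663*(-167557 + 158*(-382)) = -273663*(-167557 - 60356) = -273663*(-227913) = 62371355319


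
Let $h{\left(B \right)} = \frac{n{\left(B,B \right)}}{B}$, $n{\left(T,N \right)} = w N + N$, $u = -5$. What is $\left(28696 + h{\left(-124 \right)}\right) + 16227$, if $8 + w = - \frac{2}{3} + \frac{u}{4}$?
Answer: $\frac{538969}{12} \approx 44914.0$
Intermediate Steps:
$w = - \frac{119}{12}$ ($w = -8 - \left(\frac{2}{3} + \frac{5}{4}\right) = -8 - \frac{23}{12} = - \frac{119}{12} \approx -9.9167$)
$n{\left(T,N \right)} = - \frac{107 N}{12}$ ($n{\left(T,N \right)} = - \frac{119 N}{12} + N = - \frac{107 N}{12}$)
$h{\left(B \right)} = - \frac{107}{12}$ ($h{\left(B \right)} = \frac{\left(- \frac{107}{12}\right) B}{B} = - \frac{107}{12}$)
$\left(28696 + h{\left(-124 \right)}\right) + 16227 = \left(28696 - \frac{107}{12}\right) + 16227 = \frac{344245}{12} + 16227 = \frac{538969}{12}$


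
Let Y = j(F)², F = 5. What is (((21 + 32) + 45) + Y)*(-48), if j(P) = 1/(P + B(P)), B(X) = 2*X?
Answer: -352816/75 ≈ -4704.2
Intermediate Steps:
j(P) = 1/(3*P) (j(P) = 1/(P + 2*P) = 1/(3*P))
Y = 1/225 (Y = ((⅓)/5)² = ((⅓)*(⅕))² = (1/15)² = 1/225 ≈ 0.0044444)
(((21 + 32) + 45) + Y)*(-48) = (((21 + 32) + 45) + 1/225)*(-48) = ((53 + 45) + 1/225)*(-48) = (98 + 1/225)*(-48) = (22051/225)*(-48) = -352816/75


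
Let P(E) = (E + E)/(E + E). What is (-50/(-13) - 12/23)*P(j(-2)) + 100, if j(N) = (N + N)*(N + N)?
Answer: 30894/299 ≈ 103.32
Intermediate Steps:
j(N) = 4*N**2 (j(N) = (2*N)*(2*N) = 4*N**2)
P(E) = 1 (P(E) = (2*E)/((2*E)) = (2*E)*(1/(2*E)) = 1)
(-50/(-13) - 12/23)*P(j(-2)) + 100 = (-50/(-13) - 12/23)*1 + 100 = (-50*(-1/13) - 12*1/23)*1 + 100 = (50/13 - 12/23)*1 + 100 = (994/299)*1 + 100 = 994/299 + 100 = 30894/299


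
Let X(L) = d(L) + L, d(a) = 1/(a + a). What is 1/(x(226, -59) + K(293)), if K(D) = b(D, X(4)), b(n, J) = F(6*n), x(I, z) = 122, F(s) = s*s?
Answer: 1/3090686 ≈ 3.2355e-7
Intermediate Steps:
d(a) = 1/(2*a)
X(L) = L + 1/(2*L) (X(L) = 1/(2*L) + L = L + 1/(2*L))
F(s) = s**2
b(n, J) = 36*n**2 (b(n, J) = (6*n)**2 = 36*n**2)
K(D) = 36*D**2
1/(x(226, -59) + K(293)) = 1/(122 + 36*293**2) = 1/(122 + 36*85849) = 1/(122 + 3090564) = 1/3090686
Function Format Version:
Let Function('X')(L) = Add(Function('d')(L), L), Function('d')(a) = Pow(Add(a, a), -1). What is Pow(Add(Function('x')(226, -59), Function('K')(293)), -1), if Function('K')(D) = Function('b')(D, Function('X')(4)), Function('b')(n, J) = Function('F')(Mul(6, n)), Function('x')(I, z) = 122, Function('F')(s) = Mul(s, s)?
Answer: Rational(1, 3090686) ≈ 3.2355e-7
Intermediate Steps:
Function('d')(a) = Mul(Rational(1, 2), Pow(a, -1)) (Function('d')(a) = Pow(Mul(2, a), -1) = Mul(Rational(1, 2), Pow(a, -1)))
Function('X')(L) = Add(L, Mul(Rational(1, 2), Pow(L, -1))) (Function('X')(L) = Add(Mul(Rational(1, 2), Pow(L, -1)), L) = Add(L, Mul(Rational(1, 2), Pow(L, -1))))
Function('F')(s) = Pow(s, 2)
Function('b')(n, J) = Mul(36, Pow(n, 2)) (Function('b')(n, J) = Pow(Mul(6, n), 2) = Mul(36, Pow(n, 2)))
Function('K')(D) = Mul(36, Pow(D, 2))
Pow(Add(Function('x')(226, -59), Function('K')(293)), -1) = Pow(Add(122, Mul(36, Pow(293, 2))), -1) = Pow(Add(122, Mul(36, 85849)), -1) = Pow(Add(122, 3090564), -1) = Pow(3090686, -1) = Rational(1, 3090686)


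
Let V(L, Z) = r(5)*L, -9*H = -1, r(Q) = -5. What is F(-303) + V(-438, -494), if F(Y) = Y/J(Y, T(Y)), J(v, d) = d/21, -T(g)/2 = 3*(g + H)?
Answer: 11920791/5452 ≈ 2186.5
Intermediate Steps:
H = ⅑ (H = -⅑*(-1) = ⅑ ≈ 0.11111)
V(L, Z) = -5*L
T(g) = -⅔ - 6*g (T(g) = -6*(g + ⅑) = -6*(⅑ + g) = -2*(⅓ + 3*g) = -⅔ - 6*g)
J(v, d) = d/21 (J(v, d) = d*(1/21) = d/21)
F(Y) = Y/(-2/63 - 2*Y/7) (F(Y) = Y/(((-⅔ - 6*Y)/21)) = Y/(-2/63 - 2*Y/7))
F(-303) + V(-438, -494) = -63*(-303)/(2 + 18*(-303)) - 5*(-438) = -63*(-303)/(2 - 5454) + 2190 = -63*(-303)/(-5452) + 2190 = -63*(-303)*(-1/5452) + 2190 = -19089/5452 + 2190 = 11920791/5452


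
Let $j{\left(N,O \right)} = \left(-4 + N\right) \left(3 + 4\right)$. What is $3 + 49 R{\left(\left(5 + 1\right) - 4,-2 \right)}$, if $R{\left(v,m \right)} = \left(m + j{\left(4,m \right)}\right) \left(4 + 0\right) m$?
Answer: $787$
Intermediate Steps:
$j{\left(N,O \right)} = -28 + 7 N$ ($j{\left(N,O \right)} = \left(-4 + N\right) 7 = -28 + 7 N$)
$R{\left(v,m \right)} = 4 m^{2}$ ($R{\left(v,m \right)} = \left(m + \left(-28 + 7 \cdot 4\right)\right) \left(4 + 0\right) m = \left(m + \left(-28 + 28\right)\right) 4 m = \left(m + 0\right) 4 m = m 4 m = 4 m m = 4 m^{2}$)
$3 + 49 R{\left(\left(5 + 1\right) - 4,-2 \right)} = 3 + 49 \cdot 4 \left(-2\right)^{2} = 3 + 49 \cdot 4 \cdot 4 = 3 + 49 \cdot 16 = 3 + 784 = 787$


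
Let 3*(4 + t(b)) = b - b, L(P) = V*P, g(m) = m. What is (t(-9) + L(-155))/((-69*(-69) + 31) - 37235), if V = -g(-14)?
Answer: 2174/32443 ≈ 0.067010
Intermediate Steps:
V = 14 (V = -1*(-14) = 14)
L(P) = 14*P
t(b) = -4 (t(b) = -4 + (b - b)/3 = -4 + (⅓)*0 = -4 + 0 = -4)
(t(-9) + L(-155))/((-69*(-69) + 31) - 37235) = (-4 + 14*(-155))/((-69*(-69) + 31) - 37235) = (-4 - 2170)/((4761 + 31) - 37235) = -2174/(4792 - 37235) = -2174/(-32443) = -2174*(-1/32443) = 2174/32443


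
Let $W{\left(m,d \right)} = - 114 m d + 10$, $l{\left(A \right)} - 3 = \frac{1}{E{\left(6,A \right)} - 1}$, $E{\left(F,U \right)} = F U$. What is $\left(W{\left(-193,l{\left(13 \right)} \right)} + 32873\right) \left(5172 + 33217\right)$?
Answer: $\frac{293155870995}{77} \approx 3.8072 \cdot 10^{9}$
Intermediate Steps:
$l{\left(A \right)} = 3 + \frac{1}{-1 + 6 A}$ ($l{\left(A \right)} = 3 + \frac{1}{6 A - 1} = 3 + \frac{1}{-1 + 6 A}$)
$W{\left(m,d \right)} = 10 - 114 d m$ ($W{\left(m,d \right)} = - 114 d m + 10 = 10 - 114 d m$)
$\left(W{\left(-193,l{\left(13 \right)} \right)} + 32873\right) \left(5172 + 33217\right) = \left(\left(10 - 114 \frac{2 \left(-1 + 9 \cdot 13\right)}{-1 + 6 \cdot 13} \left(-193\right)\right) + 32873\right) \left(5172 + 33217\right) = \left(\left(10 - 114 \frac{2 \left(-1 + 117\right)}{-1 + 78} \left(-193\right)\right) + 32873\right) 38389 = \left(\left(10 - 114 \cdot 2 \cdot \frac{1}{77} \cdot 116 \left(-193\right)\right) + 32873\right) 38389 = \left(\left(10 - \frac{26448}{77} \left(-193\right)\right) + 32873\right) 38389 = \left(\left(10 + \frac{5104464}{77}\right) + 32873\right) 38389 = \left(\frac{5105234}{77} + 32873\right) 38389 = \frac{7636455}{77} \cdot 38389 = \frac{293155870995}{77}$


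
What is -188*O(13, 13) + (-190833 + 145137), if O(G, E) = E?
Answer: -48140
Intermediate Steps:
-188*O(13, 13) + (-190833 + 145137) = -188*13 + (-190833 + 145137) = -2444 - 45696 = -48140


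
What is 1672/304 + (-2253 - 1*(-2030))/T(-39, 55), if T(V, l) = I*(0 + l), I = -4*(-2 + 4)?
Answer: 2643/440 ≈ 6.0068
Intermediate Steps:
I = -8 (I = -4*2 = -8)
T(V, l) = -8*l (T(V, l) = -8*(0 + l) = -8*l)
1672/304 + (-2253 - 1*(-2030))/T(-39, 55) = 1672/304 + (-2253 - 1*(-2030))/((-8*55)) = 1672*(1/304) + (-2253 + 2030)/(-440) = 11/2 - 223*(-1/440) = 11/2 + 223/440 = 2643/440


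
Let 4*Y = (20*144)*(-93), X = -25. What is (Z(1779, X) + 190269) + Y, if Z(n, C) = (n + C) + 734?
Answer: 125797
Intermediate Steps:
Y = -66960 (Y = ((20*144)*(-93))/4 = (2880*(-93))/4 = (¼)*(-267840) = -66960)
Z(n, C) = 734 + C + n (Z(n, C) = (C + n) + 734 = 734 + C + n)
(Z(1779, X) + 190269) + Y = ((734 - 25 + 1779) + 190269) - 66960 = (2488 + 190269) - 66960 = 192757 - 66960 = 125797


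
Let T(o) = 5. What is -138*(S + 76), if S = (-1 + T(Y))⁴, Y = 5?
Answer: -45816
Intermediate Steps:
S = 256 (S = (-1 + 5)⁴ = 4⁴ = 256)
-138*(S + 76) = -138*(256 + 76) = -138*332 = -45816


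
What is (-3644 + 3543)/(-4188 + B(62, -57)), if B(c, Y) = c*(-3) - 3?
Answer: 101/4377 ≈ 0.023075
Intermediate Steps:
B(c, Y) = -3 - 3*c (B(c, Y) = -3*c - 3 = -3 - 3*c)
(-3644 + 3543)/(-4188 + B(62, -57)) = (-3644 + 3543)/(-4188 + (-3 - 3*62)) = -101/(-4188 + (-3 - 186)) = -101/(-4188 - 189) = -101/(-4377) = -101*(-1/4377) = 101/4377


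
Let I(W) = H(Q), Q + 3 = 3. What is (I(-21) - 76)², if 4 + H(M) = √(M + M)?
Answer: 6400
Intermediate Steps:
Q = 0 (Q = -3 + 3 = 0)
H(M) = -4 + √2*√M (H(M) = -4 + √(M + M) = -4 + √(2*M) = -4 + √2*√M)
I(W) = -4 (I(W) = -4 + √2*√0 = -4 + √2*0 = -4 + 0 = -4)
(I(-21) - 76)² = (-4 - 76)² = (-80)² = 6400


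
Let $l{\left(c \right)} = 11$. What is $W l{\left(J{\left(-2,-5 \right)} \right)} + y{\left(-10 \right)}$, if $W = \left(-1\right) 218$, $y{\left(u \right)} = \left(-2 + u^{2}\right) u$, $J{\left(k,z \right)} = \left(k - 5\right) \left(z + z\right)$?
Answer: $-3378$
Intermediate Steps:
$J{\left(k,z \right)} = 2 z \left(-5 + k\right)$ ($J{\left(k,z \right)} = \left(-5 + k\right) 2 z = 2 z \left(-5 + k\right)$)
$y{\left(u \right)} = u \left(-2 + u^{2}\right)$
$W = -218$
$W l{\left(J{\left(-2,-5 \right)} \right)} + y{\left(-10 \right)} = \left(-218\right) 11 - 10 \left(-2 + \left(-10\right)^{2}\right) = -2398 - 10 \left(-2 + 100\right) = -2398 - 980 = -3378$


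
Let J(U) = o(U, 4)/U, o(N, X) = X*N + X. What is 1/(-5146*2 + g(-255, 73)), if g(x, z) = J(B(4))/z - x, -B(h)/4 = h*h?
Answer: -1168/11723153 ≈ -9.9632e-5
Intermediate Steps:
B(h) = -4*h² (B(h) = -4*h*h = -4*h²)
o(N, X) = X + N*X (o(N, X) = N*X + X = X + N*X)
J(U) = (4 + 4*U)/U (J(U) = (4*(1 + U))/U = (4 + 4*U)/U)
g(x, z) = -x + 63/(16*z) (g(x, z) = (4 + 4/((-4*4²)))/z - x = (4 + 4/((-4*16)))/z - x = (4 + 4/(-64))/z - x = (4 + 4*(-1/64))/z - x = (4 - 1/16)/z - x = 63/(16*z) - x = -x + 63/(16*z))
1/(-5146*2 + g(-255, 73)) = 1/(-5146*2 + (-1*(-255) + (63/16)/73)) = 1/(-10292 + (255 + (63/16)*(1/73))) = 1/(-10292 + (255 + 63/1168)) = 1/(-10292 + 297903/1168) = 1/(-11723153/1168) = -1168/11723153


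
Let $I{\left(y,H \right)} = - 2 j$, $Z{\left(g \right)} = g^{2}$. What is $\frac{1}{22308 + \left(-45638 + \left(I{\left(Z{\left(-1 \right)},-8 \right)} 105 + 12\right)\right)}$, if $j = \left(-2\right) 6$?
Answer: $- \frac{1}{20798} \approx -4.8082 \cdot 10^{-5}$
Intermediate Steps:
$j = -12$
$I{\left(y,H \right)} = 24$ ($I{\left(y,H \right)} = \left(-2\right) \left(-12\right) = 24$)
$\frac{1}{22308 + \left(-45638 + \left(I{\left(Z{\left(-1 \right)},-8 \right)} 105 + 12\right)\right)} = \frac{1}{22308 + \left(-45638 + \left(24 \cdot 105 + 12\right)\right)} = \frac{1}{22308 + \left(-45638 + \left(2520 + 12\right)\right)} = \frac{1}{22308 + \left(-45638 + 2532\right)} = \frac{1}{22308 - 43106} = \frac{1}{-20798} = - \frac{1}{20798}$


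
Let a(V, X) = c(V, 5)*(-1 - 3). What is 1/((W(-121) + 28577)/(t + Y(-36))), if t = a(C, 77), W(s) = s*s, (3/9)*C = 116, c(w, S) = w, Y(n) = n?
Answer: -34/1029 ≈ -0.033042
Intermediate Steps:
C = 348 (C = 3*116 = 348)
W(s) = s**2
a(V, X) = -4*V (a(V, X) = V*(-1 - 3) = V*(-4) = -4*V)
t = -1392 (t = -4*348 = -1392)
1/((W(-121) + 28577)/(t + Y(-36))) = 1/(((-121)**2 + 28577)/(-1392 - 36)) = 1/((14641 + 28577)/(-1428)) = 1/(43218*(-1/1428)) = 1/(-1029/34) = -34/1029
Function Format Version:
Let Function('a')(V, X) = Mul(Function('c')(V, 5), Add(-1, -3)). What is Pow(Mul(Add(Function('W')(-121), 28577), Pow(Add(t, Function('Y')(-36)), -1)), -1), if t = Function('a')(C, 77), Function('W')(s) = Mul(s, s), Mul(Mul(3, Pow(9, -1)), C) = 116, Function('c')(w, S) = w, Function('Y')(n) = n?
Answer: Rational(-34, 1029) ≈ -0.033042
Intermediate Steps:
C = 348 (C = Mul(3, 116) = 348)
Function('W')(s) = Pow(s, 2)
Function('a')(V, X) = Mul(-4, V) (Function('a')(V, X) = Mul(V, Add(-1, -3)) = Mul(V, -4) = Mul(-4, V))
t = -1392 (t = Mul(-4, 348) = -1392)
Pow(Mul(Add(Function('W')(-121), 28577), Pow(Add(t, Function('Y')(-36)), -1)), -1) = Pow(Mul(Add(Pow(-121, 2), 28577), Pow(Add(-1392, -36), -1)), -1) = Pow(Mul(Add(14641, 28577), Pow(-1428, -1)), -1) = Pow(Mul(43218, Rational(-1, 1428)), -1) = Pow(Rational(-1029, 34), -1) = Rational(-34, 1029)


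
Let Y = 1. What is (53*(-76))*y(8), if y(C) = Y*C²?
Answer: -257792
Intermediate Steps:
y(C) = C² (y(C) = 1*C² = C²)
(53*(-76))*y(8) = (53*(-76))*8² = -4028*64 = -257792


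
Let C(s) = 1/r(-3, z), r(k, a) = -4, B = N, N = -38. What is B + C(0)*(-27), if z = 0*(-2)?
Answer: -125/4 ≈ -31.250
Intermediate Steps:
z = 0
B = -38
C(s) = -¼ (C(s) = 1/(-4) = -¼)
B + C(0)*(-27) = -38 - ¼*(-27) = -38 + 27/4 = -125/4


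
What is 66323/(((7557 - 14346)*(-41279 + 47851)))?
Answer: -66323/44617308 ≈ -0.0014865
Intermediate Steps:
66323/(((7557 - 14346)*(-41279 + 47851))) = 66323/((-6789*6572)) = 66323/(-44617308) = 66323*(-1/44617308) = -66323/44617308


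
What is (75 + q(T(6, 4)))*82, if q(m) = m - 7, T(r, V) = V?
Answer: 5904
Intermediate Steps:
q(m) = -7 + m
(75 + q(T(6, 4)))*82 = (75 + (-7 + 4))*82 = (75 - 3)*82 = 72*82 = 5904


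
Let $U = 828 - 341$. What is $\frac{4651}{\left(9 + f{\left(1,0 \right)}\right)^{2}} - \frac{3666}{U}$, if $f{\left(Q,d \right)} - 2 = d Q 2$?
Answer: $\frac{1821451}{58927} \approx 30.91$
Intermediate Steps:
$f{\left(Q,d \right)} = 2 + 2 Q d$ ($f{\left(Q,d \right)} = 2 + d Q 2 = 2 + Q d 2 = 2 + 2 Q d$)
$U = 487$ ($U = 828 - 341 = 487$)
$\frac{4651}{\left(9 + f{\left(1,0 \right)}\right)^{2}} - \frac{3666}{U} = \frac{4651}{\left(9 + \left(2 + 2 \cdot 1 \cdot 0\right)\right)^{2}} - \frac{3666}{487} = \frac{4651}{\left(9 + \left(2 + 0\right)\right)^{2}} - \frac{3666}{487} = \frac{4651}{\left(9 + 2\right)^{2}} - \frac{3666}{487} = \frac{4651}{11^{2}} - \frac{3666}{487} = \frac{4651}{121} - \frac{3666}{487} = \frac{1821451}{58927}$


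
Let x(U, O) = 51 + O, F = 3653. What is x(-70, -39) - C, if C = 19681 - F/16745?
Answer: -329353752/16745 ≈ -19669.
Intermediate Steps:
C = 329554692/16745 (C = 19681 - 3653/16745 = 329554692/16745 ≈ 19681.)
x(-70, -39) - C = (51 - 39) - 1*329554692/16745 = 12 - 329554692/16745 = -329353752/16745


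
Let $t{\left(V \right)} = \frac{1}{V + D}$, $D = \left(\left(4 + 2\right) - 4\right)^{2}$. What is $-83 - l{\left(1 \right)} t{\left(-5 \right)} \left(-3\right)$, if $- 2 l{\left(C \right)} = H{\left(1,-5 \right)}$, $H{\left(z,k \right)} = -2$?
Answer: $-86$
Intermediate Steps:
$D = 4$ ($D = \left(6 - 4\right)^{2} = 2^{2} = 4$)
$t{\left(V \right)} = \frac{1}{4 + V}$ ($t{\left(V \right)} = \frac{1}{V + 4} = \frac{1}{4 + V}$)
$l{\left(C \right)} = 1$ ($l{\left(C \right)} = \left(- \frac{1}{2}\right) \left(-2\right) = 1$)
$-83 - l{\left(1 \right)} t{\left(-5 \right)} \left(-3\right) = -83 - 1 \frac{1}{4 - 5} \left(-3\right) = -83 - 1 \frac{1}{-1} \left(-3\right) = -83 - 1 \left(-1\right) \left(-3\right) = -83 - \left(-1\right) \left(-3\right) = -83 - 3 = -86$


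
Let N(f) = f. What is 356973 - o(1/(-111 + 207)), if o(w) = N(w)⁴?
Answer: 30319378956287/84934656 ≈ 3.5697e+5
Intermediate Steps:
o(w) = w⁴
356973 - o(1/(-111 + 207)) = 356973 - (1/(-111 + 207))⁴ = 356973 - (1/96)⁴ = 356973 - 1*1/84934656 = 356973 - 1/84934656 = 30319378956287/84934656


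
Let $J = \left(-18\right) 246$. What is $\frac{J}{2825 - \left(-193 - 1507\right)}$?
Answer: $- \frac{4428}{4525} \approx -0.97856$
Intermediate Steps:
$J = -4428$
$\frac{J}{2825 - \left(-193 - 1507\right)} = - \frac{4428}{2825 - \left(-193 - 1507\right)} = - \frac{4428}{2825 - -1700} = - \frac{4428}{2825 + 1700} = - \frac{4428}{4525}$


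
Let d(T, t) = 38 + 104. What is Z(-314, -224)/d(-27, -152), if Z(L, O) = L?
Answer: -157/71 ≈ -2.2113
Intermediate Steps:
d(T, t) = 142
Z(-314, -224)/d(-27, -152) = -314/142 = -314*1/142 = -157/71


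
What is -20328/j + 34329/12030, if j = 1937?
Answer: -59350189/7767370 ≈ -7.6410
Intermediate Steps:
-20328/j + 34329/12030 = -20328/1937 + 34329/12030 = -20328*1/1937 + 34329*(1/12030) = -20328/1937 + 11443/4010 = -59350189/7767370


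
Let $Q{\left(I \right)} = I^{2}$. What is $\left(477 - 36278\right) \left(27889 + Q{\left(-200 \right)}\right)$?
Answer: $-2430494089$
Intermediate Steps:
$\left(477 - 36278\right) \left(27889 + Q{\left(-200 \right)}\right) = \left(477 - 36278\right) \left(27889 + \left(-200\right)^{2}\right) = - 35801 \left(27889 + 40000\right) = \left(-35801\right) 67889 = -2430494089$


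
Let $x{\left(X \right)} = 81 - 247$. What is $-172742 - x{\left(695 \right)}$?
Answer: $-172576$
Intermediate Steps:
$x{\left(X \right)} = -166$ ($x{\left(X \right)} = 81 - 247 = -166$)
$-172742 - x{\left(695 \right)} = -172742 - -166 = -172742 + 166 = -172576$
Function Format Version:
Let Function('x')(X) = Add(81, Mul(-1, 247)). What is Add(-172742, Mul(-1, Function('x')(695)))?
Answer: -172576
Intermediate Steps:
Function('x')(X) = -166 (Function('x')(X) = Add(81, -247) = -166)
Add(-172742, Mul(-1, Function('x')(695))) = Add(-172742, Mul(-1, -166)) = Add(-172742, 166) = -172576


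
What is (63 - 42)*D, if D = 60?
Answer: 1260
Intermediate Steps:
(63 - 42)*D = (63 - 42)*60 = 21*60 = 1260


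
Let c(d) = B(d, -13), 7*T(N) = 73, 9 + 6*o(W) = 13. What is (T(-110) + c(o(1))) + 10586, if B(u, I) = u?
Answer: 222539/21 ≈ 10597.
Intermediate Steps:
o(W) = ⅔ (o(W) = -3/2 + (⅙)*13 = -3/2 + 13/6 = ⅔)
T(N) = 73/7 (T(N) = (⅐)*73 = 73/7)
c(d) = d
(T(-110) + c(o(1))) + 10586 = (73/7 + ⅔) + 10586 = 233/21 + 10586 = 222539/21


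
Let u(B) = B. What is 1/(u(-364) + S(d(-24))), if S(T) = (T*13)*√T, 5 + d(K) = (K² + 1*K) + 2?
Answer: 28/2151088745 + 1647*√61/2151088745 ≈ 5.9930e-6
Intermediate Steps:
d(K) = -3 + K + K² (d(K) = -5 + ((K² + 1*K) + 2) = -5 + ((K² + K) + 2) = -5 + ((K + K²) + 2) = -5 + (2 + K + K²) = -3 + K + K²)
S(T) = 13*T^(3/2) (S(T) = (13*T)*√T = 13*T^(3/2))
1/(u(-364) + S(d(-24))) = 1/(-364 + 13*(-3 - 24 + (-24)²)^(3/2)) = 1/(-364 + 13*(-3 - 24 + 576)^(3/2)) = 1/(-364 + 13*549^(3/2)) = 1/(-364 + 13*(1647*√61)) = 1/(-364 + 21411*√61)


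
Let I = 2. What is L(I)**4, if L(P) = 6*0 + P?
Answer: 16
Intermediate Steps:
L(P) = P (L(P) = 0 + P = P)
L(I)**4 = 2**4 = 16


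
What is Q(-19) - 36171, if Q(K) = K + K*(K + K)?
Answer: -35468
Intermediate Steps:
Q(K) = K + 2*K² (Q(K) = K + K*(2*K) = K + 2*K²)
Q(-19) - 36171 = -19*(1 + 2*(-19)) - 36171 = -19*(1 - 38) - 36171 = -19*(-37) - 36171 = 703 - 36171 = -35468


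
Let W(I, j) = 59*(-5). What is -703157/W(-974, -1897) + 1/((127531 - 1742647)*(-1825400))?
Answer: 414614098652077019/173945732037600 ≈ 2383.6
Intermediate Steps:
W(I, j) = -295
-703157/W(-974, -1897) + 1/((127531 - 1742647)*(-1825400)) = -703157/(-295) + 1/((127531 - 1742647)*(-1825400)) = -703157*(-1/295) - 1/1825400/(-1615116) = 703157/295 - 1/1615116*(-1/1825400) = 703157/295 + 1/2948232746400 = 414614098652077019/173945732037600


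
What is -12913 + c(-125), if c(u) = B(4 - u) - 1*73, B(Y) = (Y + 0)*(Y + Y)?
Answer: 20296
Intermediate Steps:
B(Y) = 2*Y² (B(Y) = Y*(2*Y) = 2*Y²)
c(u) = -73 + 2*(4 - u)² (c(u) = 2*(4 - u)² - 1*73 = 2*(4 - u)² - 73 = -73 + 2*(4 - u)²)
-12913 + c(-125) = -12913 + (-73 + 2*(-4 - 125)²) = -12913 + (-73 + 2*(-129)²) = -12913 + (-73 + 2*16641) = -12913 + (-73 + 33282) = -12913 + 33209 = 20296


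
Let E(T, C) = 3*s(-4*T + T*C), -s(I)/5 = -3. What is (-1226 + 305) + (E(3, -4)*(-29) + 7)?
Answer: -2219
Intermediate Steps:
s(I) = 15 (s(I) = -5*(-3) = 15)
E(T, C) = 45 (E(T, C) = 3*15 = 45)
(-1226 + 305) + (E(3, -4)*(-29) + 7) = (-1226 + 305) + (45*(-29) + 7) = -921 + (-1305 + 7) = -921 - 1298 = -2219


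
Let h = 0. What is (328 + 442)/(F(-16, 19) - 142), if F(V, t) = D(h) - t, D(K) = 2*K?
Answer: -110/23 ≈ -4.7826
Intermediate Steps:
F(V, t) = -t (F(V, t) = 2*0 - t = 0 - t = -t)
(328 + 442)/(F(-16, 19) - 142) = (328 + 442)/(-1*19 - 142) = 770/(-19 - 142) = 770/(-161) = 770*(-1/161) = -110/23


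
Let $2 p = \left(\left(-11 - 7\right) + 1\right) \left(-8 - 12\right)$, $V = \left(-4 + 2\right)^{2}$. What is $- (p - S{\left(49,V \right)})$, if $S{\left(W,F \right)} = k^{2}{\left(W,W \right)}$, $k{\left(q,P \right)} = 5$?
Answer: $-145$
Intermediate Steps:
$V = 4$ ($V = \left(-2\right)^{2} = 4$)
$p = 170$ ($p = \frac{\left(\left(-11 - 7\right) + 1\right) \left(-8 - 12\right)}{2} = \frac{\left(-18 + 1\right) \left(-20\right)}{2} = \frac{\left(-17\right) \left(-20\right)}{2} = \frac{1}{2} \cdot 340 = 170$)
$S{\left(W,F \right)} = 25$ ($S{\left(W,F \right)} = 5^{2} = 25$)
$- (p - S{\left(49,V \right)}) = - (170 - 25) = \left(-1\right) 145 = -145$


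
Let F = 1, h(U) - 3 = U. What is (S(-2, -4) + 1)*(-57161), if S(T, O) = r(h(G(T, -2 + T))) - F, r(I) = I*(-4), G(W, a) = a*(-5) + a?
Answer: 4344236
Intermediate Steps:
G(W, a) = -4*a (G(W, a) = -5*a + a = -4*a)
h(U) = 3 + U
r(I) = -4*I
S(T, O) = -45 + 16*T (S(T, O) = -4*(3 - 4*(-2 + T)) - 1*1 = -4*(3 + (8 - 4*T)) - 1 = -4*(11 - 4*T) - 1 = (-44 + 16*T) - 1 = -45 + 16*T)
(S(-2, -4) + 1)*(-57161) = ((-45 + 16*(-2)) + 1)*(-57161) = ((-45 - 32) + 1)*(-57161) = (-77 + 1)*(-57161) = -76*(-57161) = 4344236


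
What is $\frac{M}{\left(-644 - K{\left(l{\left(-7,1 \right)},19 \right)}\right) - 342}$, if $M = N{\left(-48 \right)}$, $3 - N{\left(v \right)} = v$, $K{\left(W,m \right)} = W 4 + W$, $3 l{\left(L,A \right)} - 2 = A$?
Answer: $- \frac{51}{991} \approx -0.051463$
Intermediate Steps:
$l{\left(L,A \right)} = \frac{2}{3} + \frac{A}{3}$
$K{\left(W,m \right)} = 5 W$ ($K{\left(W,m \right)} = 4 W + W = 5 W$)
$N{\left(v \right)} = 3 - v$
$M = 51$ ($M = 3 - -48 = 3 + 48 = 51$)
$\frac{M}{\left(-644 - K{\left(l{\left(-7,1 \right)},19 \right)}\right) - 342} = \frac{51}{\left(-644 - 5 \left(\frac{2}{3} + \frac{1}{3} \cdot 1\right)\right) - 342} = \frac{51}{\left(-644 - 5 \left(\frac{2}{3} + \frac{1}{3}\right)\right) - 342} = \frac{51}{\left(-644 - 5 \cdot 1\right) - 342} = \frac{51}{\left(-644 - 5\right) - 342} = \frac{51}{-649 - 342} = \frac{51}{-991} = 51 \left(- \frac{1}{991}\right) = - \frac{51}{991}$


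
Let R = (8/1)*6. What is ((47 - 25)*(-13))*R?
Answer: -13728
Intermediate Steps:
R = 48 (R = (8*1)*6 = 8*6 = 48)
((47 - 25)*(-13))*R = ((47 - 25)*(-13))*48 = (22*(-13))*48 = -286*48 = -13728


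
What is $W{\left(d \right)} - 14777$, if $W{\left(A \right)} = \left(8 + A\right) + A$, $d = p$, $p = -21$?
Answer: $-14811$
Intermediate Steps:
$d = -21$
$W{\left(A \right)} = 8 + 2 A$
$W{\left(d \right)} - 14777 = \left(8 + 2 \left(-21\right)\right) - 14777 = \left(8 - 42\right) - 14777 = -34 - 14777 = -14811$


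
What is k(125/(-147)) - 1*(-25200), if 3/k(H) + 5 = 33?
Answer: 705603/28 ≈ 25200.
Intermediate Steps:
k(H) = 3/28 (k(H) = 3/(-5 + 33) = 3/28)
k(125/(-147)) - 1*(-25200) = 3/28 - 1*(-25200) = 3/28 + 25200 = 705603/28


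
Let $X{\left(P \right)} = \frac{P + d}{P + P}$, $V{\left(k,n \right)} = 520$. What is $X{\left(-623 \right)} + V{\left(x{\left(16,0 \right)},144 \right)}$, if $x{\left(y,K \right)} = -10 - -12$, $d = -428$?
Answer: $\frac{648971}{1246} \approx 520.84$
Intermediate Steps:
$x{\left(y,K \right)} = 2$ ($x{\left(y,K \right)} = -10 + 12 = 2$)
$X{\left(P \right)} = \frac{-428 + P}{2 P}$ ($X{\left(P \right)} = \frac{P - 428}{P + P} = \frac{-428 + P}{2 P}$)
$X{\left(-623 \right)} + V{\left(x{\left(16,0 \right)},144 \right)} = \frac{-428 - 623}{2 \left(-623\right)} + 520 = \frac{1}{2} \left(- \frac{1}{623}\right) \left(-1051\right) + 520 = \frac{1051}{1246} + 520 = \frac{648971}{1246}$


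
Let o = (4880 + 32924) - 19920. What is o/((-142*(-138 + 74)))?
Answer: 4471/2272 ≈ 1.9679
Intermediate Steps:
o = 17884 (o = 37804 - 19920 = 17884)
o/((-142*(-138 + 74))) = 17884/((-142*(-138 + 74))) = 17884/((-142*(-64))) = 17884/9088 = 17884*(1/9088) = 4471/2272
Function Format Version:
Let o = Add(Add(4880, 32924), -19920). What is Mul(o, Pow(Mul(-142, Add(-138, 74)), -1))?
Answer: Rational(4471, 2272) ≈ 1.9679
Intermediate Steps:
o = 17884 (o = Add(37804, -19920) = 17884)
Mul(o, Pow(Mul(-142, Add(-138, 74)), -1)) = Mul(17884, Pow(Mul(-142, Add(-138, 74)), -1)) = Mul(17884, Pow(Mul(-142, -64), -1)) = Mul(17884, Pow(9088, -1)) = Mul(17884, Rational(1, 9088)) = Rational(4471, 2272)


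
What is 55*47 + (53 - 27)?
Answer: 2611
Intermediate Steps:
55*47 + (53 - 27) = 2585 + 26 = 2611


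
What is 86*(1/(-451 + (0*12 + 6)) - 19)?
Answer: -727216/445 ≈ -1634.2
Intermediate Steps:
86*(1/(-451 + (0*12 + 6)) - 19) = 86*(1/(-451 + (0 + 6)) - 19) = 86*(1/(-451 + 6) - 19) = 86*(1/(-445) - 19) = 86*(-1/445 - 19) = 86*(-8456/445) = -727216/445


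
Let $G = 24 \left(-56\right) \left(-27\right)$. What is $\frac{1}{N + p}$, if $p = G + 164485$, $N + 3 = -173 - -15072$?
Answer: $\frac{1}{215669} \approx 4.6367 \cdot 10^{-6}$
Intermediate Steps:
$N = 14896$ ($N = -3 - -14899 = -3 + \left(-173 + 15072\right) = -3 + 14899 = 14896$)
$G = 36288$ ($G = \left(-1344\right) \left(-27\right) = 36288$)
$p = 200773$ ($p = 36288 + 164485 = 200773$)
$\frac{1}{N + p} = \frac{1}{14896 + 200773} = \frac{1}{215669}$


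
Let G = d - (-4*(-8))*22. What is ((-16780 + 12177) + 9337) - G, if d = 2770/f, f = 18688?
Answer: 50811287/9344 ≈ 5437.9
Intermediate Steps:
d = 1385/9344 (d = 2770/18688 = 2770*(1/18688) = 1385/9344 ≈ 0.14822)
G = -6576791/9344 (G = 1385/9344 - (-4*(-8))*22 = 1385/9344 - 32*22 = 1385/9344 - 1*704 = 1385/9344 - 704 = -6576791/9344 ≈ -703.85)
((-16780 + 12177) + 9337) - G = ((-16780 + 12177) + 9337) - 1*(-6576791/9344) = (-4603 + 9337) + 6576791/9344 = 4734 + 6576791/9344 = 50811287/9344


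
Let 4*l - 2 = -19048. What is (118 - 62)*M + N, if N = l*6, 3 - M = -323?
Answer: -10313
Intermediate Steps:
M = 326 (M = 3 - 1*(-323) = 3 + 323 = 326)
l = -9523/2 (l = ½ + (¼)*(-19048) = ½ - 4762 = -9523/2 ≈ -4761.5)
N = -28569 (N = -9523/2*6 = -28569)
(118 - 62)*M + N = (118 - 62)*326 - 28569 = 56*326 - 28569 = 18256 - 28569 = -10313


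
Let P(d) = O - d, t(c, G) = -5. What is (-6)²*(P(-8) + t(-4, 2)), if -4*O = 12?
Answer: 0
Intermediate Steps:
O = -3 (O = -¼*12 = -3)
P(d) = -3 - d
(-6)²*(P(-8) + t(-4, 2)) = (-6)²*((-3 - 1*(-8)) - 5) = 36*((-3 + 8) - 5) = 36*(5 - 5) = 36*0 = 0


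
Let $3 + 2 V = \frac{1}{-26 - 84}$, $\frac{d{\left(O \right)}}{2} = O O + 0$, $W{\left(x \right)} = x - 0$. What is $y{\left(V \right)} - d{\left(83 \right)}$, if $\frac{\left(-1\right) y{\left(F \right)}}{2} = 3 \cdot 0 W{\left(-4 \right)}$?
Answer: $-13778$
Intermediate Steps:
$W{\left(x \right)} = x$ ($W{\left(x \right)} = x + 0 = x$)
$d{\left(O \right)} = 2 O^{2}$ ($d{\left(O \right)} = 2 \left(O O + 0\right) = 2 \left(O^{2} + 0\right) = 2 O^{2}$)
$V = - \frac{331}{220}$ ($V = - \frac{3}{2} + \frac{1}{2 \left(-26 - 84\right)} = - \frac{3}{2} + \frac{1}{2 \left(-110\right)} = - \frac{3}{2} + \frac{1}{2} \left(- \frac{1}{110}\right) = - \frac{3}{2} - \frac{1}{220} = - \frac{331}{220} \approx -1.5045$)
$y{\left(F \right)} = 0$ ($y{\left(F \right)} = - 2 \cdot 3 \cdot 0 \left(-4\right) = - 2 \cdot 0 \left(-4\right) = \left(-2\right) 0 = 0$)
$y{\left(V \right)} - d{\left(83 \right)} = 0 - 2 \cdot 83^{2} = 0 - 2 \cdot 6889 = 0 - 13778 = -13778$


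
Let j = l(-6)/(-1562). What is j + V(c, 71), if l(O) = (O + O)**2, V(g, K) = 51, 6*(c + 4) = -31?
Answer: 39759/781 ≈ 50.908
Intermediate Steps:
c = -55/6 (c = -4 + (1/6)*(-31) = -4 - 31/6 = -55/6 ≈ -9.1667)
l(O) = 4*O**2 (l(O) = (2*O)**2 = 4*O**2)
j = -72/781 (j = (4*(-6)**2)/(-1562) = (4*36)*(-1/1562) = 144*(-1/1562) = -72/781 ≈ -0.092190)
j + V(c, 71) = -72/781 + 51 = 39759/781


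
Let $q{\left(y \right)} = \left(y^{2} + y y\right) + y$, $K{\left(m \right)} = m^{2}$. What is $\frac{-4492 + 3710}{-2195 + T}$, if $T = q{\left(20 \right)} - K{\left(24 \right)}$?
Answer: $\frac{782}{1951} \approx 0.40082$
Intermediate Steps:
$q{\left(y \right)} = y + 2 y^{2}$ ($q{\left(y \right)} = \left(y^{2} + y^{2}\right) + y = 2 y^{2} + y = y + 2 y^{2}$)
$T = 244$ ($T = 20 \left(1 + 2 \cdot 20\right) - 24^{2} = 20 \left(1 + 40\right) - 576 = 20 \cdot 41 - 576 = 820 - 576 = 244$)
$\frac{-4492 + 3710}{-2195 + T} = \frac{-4492 + 3710}{-2195 + 244} = - \frac{782}{-1951} = \left(-782\right) \left(- \frac{1}{1951}\right) = \frac{782}{1951}$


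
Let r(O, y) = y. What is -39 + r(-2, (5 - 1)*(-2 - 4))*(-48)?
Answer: 1113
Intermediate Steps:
-39 + r(-2, (5 - 1)*(-2 - 4))*(-48) = -39 + ((5 - 1)*(-2 - 4))*(-48) = -39 + (4*(-6))*(-48) = -39 - 24*(-48) = -39 + 1152 = 1113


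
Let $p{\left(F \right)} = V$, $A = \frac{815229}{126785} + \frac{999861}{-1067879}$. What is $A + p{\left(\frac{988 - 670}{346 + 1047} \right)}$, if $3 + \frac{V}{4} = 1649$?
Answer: $\frac{892158399427166}{135391039015} \approx 6589.5$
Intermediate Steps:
$A = \frac{743798552406}{135391039015}$ ($A = 815229 \cdot \frac{1}{126785} + 999861 \left(- \frac{1}{1067879}\right) = \frac{815229}{126785} - \frac{999861}{1067879} = \frac{743798552406}{135391039015} \approx 5.4937$)
$V = 6584$ ($V = -12 + 4 \cdot 1649 = -12 + 6596 = 6584$)
$p{\left(F \right)} = 6584$
$A + p{\left(\frac{988 - 670}{346 + 1047} \right)} = \frac{743798552406}{135391039015} + 6584 = \frac{892158399427166}{135391039015}$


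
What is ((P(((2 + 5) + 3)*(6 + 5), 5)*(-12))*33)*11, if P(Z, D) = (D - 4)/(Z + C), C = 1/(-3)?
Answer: -13068/329 ≈ -39.720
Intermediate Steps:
C = -⅓ ≈ -0.33333
P(Z, D) = (-4 + D)/(-⅓ + Z) (P(Z, D) = (D - 4)/(Z - ⅓) = (-4 + D)/(-⅓ + Z))
((P(((2 + 5) + 3)*(6 + 5), 5)*(-12))*33)*11 = (((3*(-4 + 5)/(-1 + 3*(((2 + 5) + 3)*(6 + 5))))*(-12))*33)*11 = (((3*1/(-1 + 3*((7 + 3)*11)))*(-12))*33)*11 = (((3*1/(-1 + 3*(10*11)))*(-12))*33)*11 = (((3*1/(-1 + 3*110))*(-12))*33)*11 = (((3*1/(-1 + 330))*(-12))*33)*11 = (((3*1/329)*(-12))*33)*11 = (((3*(1/329)*1)*(-12))*33)*11 = (((3/329)*(-12))*33)*11 = -36/329*33*11 = -1188/329*11 = -13068/329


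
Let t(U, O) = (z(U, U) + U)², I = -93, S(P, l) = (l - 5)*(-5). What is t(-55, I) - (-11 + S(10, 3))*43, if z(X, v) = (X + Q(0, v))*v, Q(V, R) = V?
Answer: 8820943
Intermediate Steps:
S(P, l) = 25 - 5*l (S(P, l) = (-5 + l)*(-5) = 25 - 5*l)
z(X, v) = X*v (z(X, v) = (X + 0)*v = X*v)
t(U, O) = (U + U²)² (t(U, O) = (U*U + U)² = (U² + U)² = (U + U²)²)
t(-55, I) - (-11 + S(10, 3))*43 = (-55)²*(1 - 55)² - (-11 + (25 - 5*3))*43 = 3025*(-54)² - (-11 + (25 - 15))*43 = 3025*2916 - (-11 + 10)*43 = 8820900 - (-1)*43 = 8820900 - 1*(-43) = 8820900 + 43 = 8820943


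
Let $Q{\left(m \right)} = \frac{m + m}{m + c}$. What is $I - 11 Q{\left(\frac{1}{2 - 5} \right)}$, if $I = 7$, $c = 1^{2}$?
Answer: $18$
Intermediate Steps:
$c = 1$
$Q{\left(m \right)} = \frac{2 m}{1 + m}$ ($Q{\left(m \right)} = \frac{m + m}{m + 1} = \frac{2 m}{1 + m}$)
$I - 11 Q{\left(\frac{1}{2 - 5} \right)} = 7 - 11 \frac{2}{\left(2 - 5\right) \left(1 + \frac{1}{2 - 5}\right)} = 7 - 11 \frac{2}{\left(-3\right) \left(1 + \frac{1}{-3}\right)} = 7 - 11 \cdot 2 \left(- \frac{1}{3}\right) \frac{1}{1 - \frac{1}{3}} = 7 - 11 \cdot 2 \left(- \frac{1}{3}\right) \frac{1}{\frac{2}{3}} = 7 - 11 \cdot 2 \left(- \frac{1}{3}\right) \frac{3}{2} = 7 - -11 = 7 + 11 = 18$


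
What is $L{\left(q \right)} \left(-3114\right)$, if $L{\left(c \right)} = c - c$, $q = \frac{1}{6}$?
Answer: $0$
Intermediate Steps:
$q = \frac{1}{6} \approx 0.16667$
$L{\left(c \right)} = 0$
$L{\left(q \right)} \left(-3114\right) = 0 \left(-3114\right) = 0$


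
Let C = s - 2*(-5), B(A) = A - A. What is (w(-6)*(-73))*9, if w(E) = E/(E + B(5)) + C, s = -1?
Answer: -6570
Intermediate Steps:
B(A) = 0
C = 9 (C = -1 - 2*(-5) = -1 + 10 = 9)
w(E) = 10 (w(E) = E/(E + 0) + 9 = E/E + 9 = 1 + 9 = 10)
(w(-6)*(-73))*9 = (10*(-73))*9 = -730*9 = -6570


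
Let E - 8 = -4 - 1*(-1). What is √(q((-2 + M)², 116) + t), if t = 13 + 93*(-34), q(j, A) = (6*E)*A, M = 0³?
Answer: √331 ≈ 18.193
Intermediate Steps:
M = 0
E = 5 (E = 8 + (-4 - 1*(-1)) = 8 + (-4 + 1) = 8 - 3 = 5)
q(j, A) = 30*A (q(j, A) = (6*5)*A = 30*A)
t = -3149 (t = 13 - 3162 = -3149)
√(q((-2 + M)², 116) + t) = √(30*116 - 3149) = √(3480 - 3149) = √331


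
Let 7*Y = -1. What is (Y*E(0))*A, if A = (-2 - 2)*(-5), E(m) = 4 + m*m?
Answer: -80/7 ≈ -11.429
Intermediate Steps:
Y = -1/7 (Y = (1/7)*(-1) = -1/7 ≈ -0.14286)
E(m) = 4 + m**2
A = 20 (A = -4*(-5) = 20)
(Y*E(0))*A = -(4 + 0**2)/7*20 = -(4 + 0)/7*20 = -1/7*4*20 = -4/7*20 = -80/7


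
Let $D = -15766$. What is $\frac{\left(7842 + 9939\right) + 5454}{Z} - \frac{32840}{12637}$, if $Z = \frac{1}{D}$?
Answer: $- \frac{4629223910210}{12637} \approx -3.6632 \cdot 10^{8}$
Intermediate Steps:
$Z = - \frac{1}{15766}$ ($Z = \frac{1}{-15766} = - \frac{1}{15766} \approx -6.3428 \cdot 10^{-5}$)
$\frac{\left(7842 + 9939\right) + 5454}{Z} - \frac{32840}{12637} = \frac{\left(7842 + 9939\right) + 5454}{- \frac{1}{15766}} - \frac{32840}{12637} = \left(17781 + 5454\right) \left(-15766\right) - \frac{32840}{12637} = 23235 \left(-15766\right) - \frac{32840}{12637} = -366323010 - \frac{32840}{12637} = - \frac{4629223910210}{12637}$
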